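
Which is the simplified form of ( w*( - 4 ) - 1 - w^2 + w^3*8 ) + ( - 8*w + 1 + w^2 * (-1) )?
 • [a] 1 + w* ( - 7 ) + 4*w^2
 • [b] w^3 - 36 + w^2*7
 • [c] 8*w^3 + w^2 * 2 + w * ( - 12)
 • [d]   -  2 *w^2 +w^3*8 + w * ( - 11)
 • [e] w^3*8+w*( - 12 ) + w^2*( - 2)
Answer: e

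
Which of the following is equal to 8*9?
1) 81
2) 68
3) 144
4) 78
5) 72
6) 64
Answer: 5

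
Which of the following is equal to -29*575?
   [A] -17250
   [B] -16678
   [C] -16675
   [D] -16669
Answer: C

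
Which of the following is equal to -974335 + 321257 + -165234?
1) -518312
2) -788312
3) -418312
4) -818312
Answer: 4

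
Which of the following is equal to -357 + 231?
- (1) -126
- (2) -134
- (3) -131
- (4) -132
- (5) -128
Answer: 1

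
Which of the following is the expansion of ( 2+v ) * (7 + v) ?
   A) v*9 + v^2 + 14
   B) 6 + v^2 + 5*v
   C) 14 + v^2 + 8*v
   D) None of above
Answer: A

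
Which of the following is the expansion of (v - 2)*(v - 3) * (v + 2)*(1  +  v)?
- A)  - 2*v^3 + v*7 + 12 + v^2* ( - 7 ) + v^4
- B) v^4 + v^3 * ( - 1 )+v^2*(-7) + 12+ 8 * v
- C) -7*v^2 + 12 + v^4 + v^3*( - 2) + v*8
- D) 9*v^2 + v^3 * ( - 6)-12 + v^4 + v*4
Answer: C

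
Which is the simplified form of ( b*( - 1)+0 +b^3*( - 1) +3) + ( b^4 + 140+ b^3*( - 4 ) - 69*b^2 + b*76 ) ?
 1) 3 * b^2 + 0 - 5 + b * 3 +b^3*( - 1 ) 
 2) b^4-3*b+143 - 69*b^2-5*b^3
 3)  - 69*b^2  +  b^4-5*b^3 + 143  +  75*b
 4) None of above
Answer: 3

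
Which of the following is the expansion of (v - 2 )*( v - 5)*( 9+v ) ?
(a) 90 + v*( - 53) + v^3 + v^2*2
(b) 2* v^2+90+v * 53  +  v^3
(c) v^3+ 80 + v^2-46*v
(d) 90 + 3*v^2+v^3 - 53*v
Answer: a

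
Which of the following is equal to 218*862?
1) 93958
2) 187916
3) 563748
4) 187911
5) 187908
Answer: 2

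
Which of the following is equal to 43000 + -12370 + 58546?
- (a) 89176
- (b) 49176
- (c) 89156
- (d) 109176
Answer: a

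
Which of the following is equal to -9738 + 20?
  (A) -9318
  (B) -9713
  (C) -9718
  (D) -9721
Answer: C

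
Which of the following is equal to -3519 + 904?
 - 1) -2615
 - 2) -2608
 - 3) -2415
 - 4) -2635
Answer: 1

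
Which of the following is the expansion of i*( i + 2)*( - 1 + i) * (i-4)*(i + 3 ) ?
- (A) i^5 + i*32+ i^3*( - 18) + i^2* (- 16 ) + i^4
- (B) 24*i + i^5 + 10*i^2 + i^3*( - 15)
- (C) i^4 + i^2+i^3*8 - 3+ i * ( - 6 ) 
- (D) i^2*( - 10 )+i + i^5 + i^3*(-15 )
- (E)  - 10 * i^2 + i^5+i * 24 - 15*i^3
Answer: E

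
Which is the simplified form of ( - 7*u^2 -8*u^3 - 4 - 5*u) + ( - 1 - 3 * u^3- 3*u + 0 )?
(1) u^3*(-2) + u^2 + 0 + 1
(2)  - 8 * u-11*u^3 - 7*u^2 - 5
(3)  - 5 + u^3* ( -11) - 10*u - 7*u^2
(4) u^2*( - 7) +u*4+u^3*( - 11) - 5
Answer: 2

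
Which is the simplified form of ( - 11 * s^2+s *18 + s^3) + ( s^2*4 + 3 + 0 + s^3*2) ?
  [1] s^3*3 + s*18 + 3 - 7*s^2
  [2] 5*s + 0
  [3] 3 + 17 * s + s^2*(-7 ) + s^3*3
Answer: 1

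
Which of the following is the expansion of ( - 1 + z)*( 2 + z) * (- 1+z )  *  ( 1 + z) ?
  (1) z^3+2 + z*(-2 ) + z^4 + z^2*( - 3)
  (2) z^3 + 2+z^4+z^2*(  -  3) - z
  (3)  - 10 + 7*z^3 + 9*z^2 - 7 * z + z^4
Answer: 2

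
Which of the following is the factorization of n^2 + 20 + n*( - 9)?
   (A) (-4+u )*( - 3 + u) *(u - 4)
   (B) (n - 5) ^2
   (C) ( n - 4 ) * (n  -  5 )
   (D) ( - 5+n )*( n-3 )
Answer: C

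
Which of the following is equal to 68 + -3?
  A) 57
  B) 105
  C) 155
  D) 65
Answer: D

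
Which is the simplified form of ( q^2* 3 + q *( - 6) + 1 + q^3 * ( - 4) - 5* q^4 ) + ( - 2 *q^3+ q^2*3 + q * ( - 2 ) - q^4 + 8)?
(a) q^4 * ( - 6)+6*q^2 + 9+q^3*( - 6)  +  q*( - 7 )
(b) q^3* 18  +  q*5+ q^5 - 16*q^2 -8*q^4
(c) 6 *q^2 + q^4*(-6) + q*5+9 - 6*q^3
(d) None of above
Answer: d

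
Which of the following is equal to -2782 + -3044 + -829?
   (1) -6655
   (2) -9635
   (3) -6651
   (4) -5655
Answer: 1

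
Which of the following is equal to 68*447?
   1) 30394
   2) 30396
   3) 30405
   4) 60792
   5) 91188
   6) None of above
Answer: 2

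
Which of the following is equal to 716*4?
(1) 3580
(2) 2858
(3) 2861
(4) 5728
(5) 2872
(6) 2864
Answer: 6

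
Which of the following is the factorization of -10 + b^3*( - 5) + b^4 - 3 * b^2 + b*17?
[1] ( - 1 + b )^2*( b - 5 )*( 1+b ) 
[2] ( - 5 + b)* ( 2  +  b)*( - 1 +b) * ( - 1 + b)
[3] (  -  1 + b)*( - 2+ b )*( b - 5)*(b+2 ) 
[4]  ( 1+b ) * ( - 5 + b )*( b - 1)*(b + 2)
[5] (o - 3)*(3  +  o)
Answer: 2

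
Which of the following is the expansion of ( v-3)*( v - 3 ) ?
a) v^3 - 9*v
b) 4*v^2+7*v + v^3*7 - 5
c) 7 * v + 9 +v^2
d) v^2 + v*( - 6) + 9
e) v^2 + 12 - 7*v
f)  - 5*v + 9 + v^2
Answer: d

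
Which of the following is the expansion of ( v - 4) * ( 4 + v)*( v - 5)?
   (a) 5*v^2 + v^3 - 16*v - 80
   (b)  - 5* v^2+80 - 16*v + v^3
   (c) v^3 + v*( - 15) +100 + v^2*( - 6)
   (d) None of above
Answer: b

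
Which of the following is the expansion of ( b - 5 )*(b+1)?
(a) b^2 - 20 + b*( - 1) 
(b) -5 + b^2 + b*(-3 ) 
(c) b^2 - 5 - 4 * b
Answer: c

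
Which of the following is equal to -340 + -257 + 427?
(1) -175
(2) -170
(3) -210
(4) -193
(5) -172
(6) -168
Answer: 2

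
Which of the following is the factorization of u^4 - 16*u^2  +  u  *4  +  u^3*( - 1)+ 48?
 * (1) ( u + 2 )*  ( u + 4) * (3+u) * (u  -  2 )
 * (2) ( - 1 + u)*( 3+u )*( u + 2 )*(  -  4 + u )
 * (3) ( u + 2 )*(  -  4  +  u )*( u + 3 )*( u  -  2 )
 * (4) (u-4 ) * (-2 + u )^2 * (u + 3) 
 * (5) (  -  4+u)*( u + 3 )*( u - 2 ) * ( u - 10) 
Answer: 3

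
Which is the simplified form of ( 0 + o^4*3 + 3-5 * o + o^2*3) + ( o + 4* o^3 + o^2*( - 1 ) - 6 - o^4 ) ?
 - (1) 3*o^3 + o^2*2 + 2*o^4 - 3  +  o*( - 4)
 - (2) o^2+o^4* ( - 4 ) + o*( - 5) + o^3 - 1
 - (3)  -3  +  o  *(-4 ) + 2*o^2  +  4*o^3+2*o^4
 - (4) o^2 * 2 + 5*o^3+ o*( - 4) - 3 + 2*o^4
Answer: 3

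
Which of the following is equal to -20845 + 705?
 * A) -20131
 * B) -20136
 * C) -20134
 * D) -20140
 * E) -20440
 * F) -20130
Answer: D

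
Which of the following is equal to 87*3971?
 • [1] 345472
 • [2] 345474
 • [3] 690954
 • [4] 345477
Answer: 4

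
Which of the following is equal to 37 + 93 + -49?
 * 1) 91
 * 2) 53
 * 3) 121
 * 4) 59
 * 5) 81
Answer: 5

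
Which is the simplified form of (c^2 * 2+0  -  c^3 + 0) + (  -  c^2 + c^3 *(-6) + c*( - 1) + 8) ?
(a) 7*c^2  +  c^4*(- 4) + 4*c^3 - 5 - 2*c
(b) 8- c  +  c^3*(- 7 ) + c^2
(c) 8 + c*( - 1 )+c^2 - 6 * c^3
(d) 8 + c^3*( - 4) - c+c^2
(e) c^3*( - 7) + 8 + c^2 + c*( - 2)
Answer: b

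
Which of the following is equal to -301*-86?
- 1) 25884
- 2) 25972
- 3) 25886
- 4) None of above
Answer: 3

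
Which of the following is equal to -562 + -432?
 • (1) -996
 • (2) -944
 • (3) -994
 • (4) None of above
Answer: 3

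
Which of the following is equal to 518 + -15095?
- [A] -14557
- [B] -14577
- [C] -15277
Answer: B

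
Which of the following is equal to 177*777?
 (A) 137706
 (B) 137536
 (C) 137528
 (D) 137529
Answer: D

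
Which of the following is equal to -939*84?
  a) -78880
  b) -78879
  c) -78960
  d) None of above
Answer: d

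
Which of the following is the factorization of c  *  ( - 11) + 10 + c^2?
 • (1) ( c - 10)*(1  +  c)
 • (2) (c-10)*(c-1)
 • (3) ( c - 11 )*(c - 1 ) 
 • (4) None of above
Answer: 2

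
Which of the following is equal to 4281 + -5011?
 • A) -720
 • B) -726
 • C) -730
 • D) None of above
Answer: C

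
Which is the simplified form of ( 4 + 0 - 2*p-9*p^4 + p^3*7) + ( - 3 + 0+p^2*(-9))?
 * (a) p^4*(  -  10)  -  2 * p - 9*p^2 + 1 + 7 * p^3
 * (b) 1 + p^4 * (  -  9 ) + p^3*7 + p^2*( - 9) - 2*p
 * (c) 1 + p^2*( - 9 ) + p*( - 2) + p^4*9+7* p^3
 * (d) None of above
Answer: b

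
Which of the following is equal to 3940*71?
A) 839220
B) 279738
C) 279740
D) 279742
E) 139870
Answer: C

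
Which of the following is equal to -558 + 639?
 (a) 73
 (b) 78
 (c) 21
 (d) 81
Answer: d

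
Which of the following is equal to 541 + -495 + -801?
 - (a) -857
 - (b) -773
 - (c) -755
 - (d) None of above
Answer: c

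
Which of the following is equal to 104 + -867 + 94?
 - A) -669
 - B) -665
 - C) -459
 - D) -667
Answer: A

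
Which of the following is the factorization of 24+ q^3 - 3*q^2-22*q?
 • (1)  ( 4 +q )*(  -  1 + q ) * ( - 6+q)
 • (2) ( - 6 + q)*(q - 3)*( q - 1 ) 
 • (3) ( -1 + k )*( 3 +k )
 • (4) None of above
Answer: 1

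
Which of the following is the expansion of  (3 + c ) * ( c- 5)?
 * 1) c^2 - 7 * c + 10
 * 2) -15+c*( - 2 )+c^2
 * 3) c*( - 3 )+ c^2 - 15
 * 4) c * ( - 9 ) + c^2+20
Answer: 2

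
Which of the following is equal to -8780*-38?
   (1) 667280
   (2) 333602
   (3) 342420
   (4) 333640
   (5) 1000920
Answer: 4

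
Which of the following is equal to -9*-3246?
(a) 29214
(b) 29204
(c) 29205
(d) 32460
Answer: a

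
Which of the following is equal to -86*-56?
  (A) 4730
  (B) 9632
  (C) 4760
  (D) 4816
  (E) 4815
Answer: D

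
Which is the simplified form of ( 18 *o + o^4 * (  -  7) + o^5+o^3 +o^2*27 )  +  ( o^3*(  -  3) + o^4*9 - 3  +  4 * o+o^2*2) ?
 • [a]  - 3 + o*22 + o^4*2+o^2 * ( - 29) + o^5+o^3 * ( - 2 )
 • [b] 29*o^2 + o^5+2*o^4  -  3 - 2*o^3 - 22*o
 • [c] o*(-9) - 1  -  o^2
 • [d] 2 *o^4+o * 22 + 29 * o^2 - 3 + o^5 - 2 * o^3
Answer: d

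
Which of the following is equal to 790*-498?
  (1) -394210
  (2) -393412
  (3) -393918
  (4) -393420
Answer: 4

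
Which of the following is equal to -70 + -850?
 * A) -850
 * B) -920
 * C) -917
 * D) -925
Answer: B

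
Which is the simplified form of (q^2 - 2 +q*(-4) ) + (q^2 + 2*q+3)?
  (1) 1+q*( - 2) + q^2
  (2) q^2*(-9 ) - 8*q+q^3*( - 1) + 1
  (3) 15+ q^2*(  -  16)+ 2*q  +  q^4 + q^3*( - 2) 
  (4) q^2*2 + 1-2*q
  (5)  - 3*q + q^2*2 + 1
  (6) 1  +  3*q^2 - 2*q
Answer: 4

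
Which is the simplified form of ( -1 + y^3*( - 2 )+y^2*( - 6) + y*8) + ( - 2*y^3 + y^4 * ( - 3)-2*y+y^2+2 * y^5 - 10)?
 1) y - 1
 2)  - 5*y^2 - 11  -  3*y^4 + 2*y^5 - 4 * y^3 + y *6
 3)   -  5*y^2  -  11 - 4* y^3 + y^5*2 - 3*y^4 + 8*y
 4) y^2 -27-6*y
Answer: 2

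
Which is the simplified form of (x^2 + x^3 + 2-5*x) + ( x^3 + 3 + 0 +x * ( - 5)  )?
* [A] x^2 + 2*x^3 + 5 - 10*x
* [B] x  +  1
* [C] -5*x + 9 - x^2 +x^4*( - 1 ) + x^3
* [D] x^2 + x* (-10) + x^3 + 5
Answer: A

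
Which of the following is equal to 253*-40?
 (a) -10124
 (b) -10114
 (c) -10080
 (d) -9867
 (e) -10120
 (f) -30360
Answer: e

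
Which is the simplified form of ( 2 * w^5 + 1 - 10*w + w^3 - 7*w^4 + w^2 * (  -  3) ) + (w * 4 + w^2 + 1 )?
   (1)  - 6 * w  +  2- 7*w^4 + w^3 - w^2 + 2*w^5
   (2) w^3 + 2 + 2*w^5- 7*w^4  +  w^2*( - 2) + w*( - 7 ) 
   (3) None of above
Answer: 3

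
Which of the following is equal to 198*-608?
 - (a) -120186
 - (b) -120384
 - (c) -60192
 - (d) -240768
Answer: b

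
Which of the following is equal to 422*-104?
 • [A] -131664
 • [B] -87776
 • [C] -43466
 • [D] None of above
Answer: D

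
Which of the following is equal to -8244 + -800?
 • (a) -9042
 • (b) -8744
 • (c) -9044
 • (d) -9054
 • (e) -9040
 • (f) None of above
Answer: c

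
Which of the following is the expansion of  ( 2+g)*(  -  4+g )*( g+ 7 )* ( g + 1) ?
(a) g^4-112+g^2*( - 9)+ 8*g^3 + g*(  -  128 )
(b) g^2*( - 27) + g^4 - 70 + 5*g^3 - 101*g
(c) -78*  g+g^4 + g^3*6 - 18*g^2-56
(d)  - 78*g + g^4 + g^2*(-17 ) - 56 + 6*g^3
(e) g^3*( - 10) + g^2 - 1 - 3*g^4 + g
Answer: d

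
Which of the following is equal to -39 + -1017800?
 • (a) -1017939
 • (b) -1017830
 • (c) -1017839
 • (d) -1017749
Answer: c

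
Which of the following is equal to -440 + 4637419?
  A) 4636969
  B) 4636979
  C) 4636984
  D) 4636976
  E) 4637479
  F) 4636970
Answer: B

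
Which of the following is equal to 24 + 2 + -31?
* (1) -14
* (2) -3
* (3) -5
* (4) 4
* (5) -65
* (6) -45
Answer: 3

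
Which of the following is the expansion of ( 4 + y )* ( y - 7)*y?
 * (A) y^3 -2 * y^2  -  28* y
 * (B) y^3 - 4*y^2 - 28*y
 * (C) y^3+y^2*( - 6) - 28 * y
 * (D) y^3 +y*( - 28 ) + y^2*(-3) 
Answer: D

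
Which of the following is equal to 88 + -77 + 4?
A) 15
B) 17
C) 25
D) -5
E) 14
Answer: A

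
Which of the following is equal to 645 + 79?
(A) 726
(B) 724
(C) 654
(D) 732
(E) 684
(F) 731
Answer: B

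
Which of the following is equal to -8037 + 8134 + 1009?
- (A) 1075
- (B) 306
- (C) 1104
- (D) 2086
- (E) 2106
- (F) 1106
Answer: F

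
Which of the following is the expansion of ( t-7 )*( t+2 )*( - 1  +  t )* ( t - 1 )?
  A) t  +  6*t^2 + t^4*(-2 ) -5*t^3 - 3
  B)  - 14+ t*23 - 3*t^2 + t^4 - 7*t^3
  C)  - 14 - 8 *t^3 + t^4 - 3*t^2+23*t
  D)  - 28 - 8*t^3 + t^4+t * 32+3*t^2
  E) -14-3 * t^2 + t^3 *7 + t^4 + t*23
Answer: B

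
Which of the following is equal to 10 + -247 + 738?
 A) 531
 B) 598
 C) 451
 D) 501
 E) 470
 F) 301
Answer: D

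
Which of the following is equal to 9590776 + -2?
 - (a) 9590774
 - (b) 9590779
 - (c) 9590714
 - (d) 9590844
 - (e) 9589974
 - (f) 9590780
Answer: a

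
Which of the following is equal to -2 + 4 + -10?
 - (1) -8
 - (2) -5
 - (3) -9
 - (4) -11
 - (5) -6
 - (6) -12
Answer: 1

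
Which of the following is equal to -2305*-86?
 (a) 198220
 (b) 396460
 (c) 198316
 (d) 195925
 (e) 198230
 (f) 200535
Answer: e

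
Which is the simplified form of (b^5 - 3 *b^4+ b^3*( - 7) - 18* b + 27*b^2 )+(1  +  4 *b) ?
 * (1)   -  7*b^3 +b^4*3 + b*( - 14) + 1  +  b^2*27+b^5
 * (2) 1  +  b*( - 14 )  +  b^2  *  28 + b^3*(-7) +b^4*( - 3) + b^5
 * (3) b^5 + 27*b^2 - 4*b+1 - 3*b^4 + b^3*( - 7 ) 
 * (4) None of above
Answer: 4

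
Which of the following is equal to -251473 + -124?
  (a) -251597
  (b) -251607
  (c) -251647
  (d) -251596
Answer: a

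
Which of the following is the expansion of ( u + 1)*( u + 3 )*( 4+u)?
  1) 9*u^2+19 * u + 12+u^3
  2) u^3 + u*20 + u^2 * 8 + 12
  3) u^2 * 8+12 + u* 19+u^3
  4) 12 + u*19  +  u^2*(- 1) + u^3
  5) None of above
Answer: 3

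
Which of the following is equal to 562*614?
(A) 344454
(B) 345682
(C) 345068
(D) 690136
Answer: C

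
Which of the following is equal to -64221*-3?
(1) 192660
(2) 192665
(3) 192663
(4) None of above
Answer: 3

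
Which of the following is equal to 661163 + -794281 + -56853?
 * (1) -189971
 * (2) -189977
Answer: 1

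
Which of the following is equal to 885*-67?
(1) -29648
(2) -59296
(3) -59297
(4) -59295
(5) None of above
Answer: 4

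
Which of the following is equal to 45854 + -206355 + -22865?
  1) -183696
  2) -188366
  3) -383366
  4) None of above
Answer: 4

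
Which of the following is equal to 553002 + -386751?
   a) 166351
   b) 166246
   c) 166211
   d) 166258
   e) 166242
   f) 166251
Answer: f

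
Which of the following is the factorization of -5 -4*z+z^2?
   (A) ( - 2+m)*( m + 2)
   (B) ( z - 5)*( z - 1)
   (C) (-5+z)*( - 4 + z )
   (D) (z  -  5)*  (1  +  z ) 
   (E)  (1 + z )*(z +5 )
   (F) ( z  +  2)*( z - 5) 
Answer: D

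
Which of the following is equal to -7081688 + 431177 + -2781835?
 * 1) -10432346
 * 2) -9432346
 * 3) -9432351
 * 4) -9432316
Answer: 2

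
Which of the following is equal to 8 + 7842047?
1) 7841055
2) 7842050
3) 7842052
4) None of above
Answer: 4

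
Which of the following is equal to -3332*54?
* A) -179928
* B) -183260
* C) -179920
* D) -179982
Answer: A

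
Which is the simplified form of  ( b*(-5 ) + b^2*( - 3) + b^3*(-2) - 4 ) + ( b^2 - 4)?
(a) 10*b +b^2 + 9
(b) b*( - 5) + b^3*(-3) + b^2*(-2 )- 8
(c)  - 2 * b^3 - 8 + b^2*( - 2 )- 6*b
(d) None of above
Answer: d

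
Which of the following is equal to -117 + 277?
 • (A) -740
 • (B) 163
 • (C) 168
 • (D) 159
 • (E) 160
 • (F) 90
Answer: E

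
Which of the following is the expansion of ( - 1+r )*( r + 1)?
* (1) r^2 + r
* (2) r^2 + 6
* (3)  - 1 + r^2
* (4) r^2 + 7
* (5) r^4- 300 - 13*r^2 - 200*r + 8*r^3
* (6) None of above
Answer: 3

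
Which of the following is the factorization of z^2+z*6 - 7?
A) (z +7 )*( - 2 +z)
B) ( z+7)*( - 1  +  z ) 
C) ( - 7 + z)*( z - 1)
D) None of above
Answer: B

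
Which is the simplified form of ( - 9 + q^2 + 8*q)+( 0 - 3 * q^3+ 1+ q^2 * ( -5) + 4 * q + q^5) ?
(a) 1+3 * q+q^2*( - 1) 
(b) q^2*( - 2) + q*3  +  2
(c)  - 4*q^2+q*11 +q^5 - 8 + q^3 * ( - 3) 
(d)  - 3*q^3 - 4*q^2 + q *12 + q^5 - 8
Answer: d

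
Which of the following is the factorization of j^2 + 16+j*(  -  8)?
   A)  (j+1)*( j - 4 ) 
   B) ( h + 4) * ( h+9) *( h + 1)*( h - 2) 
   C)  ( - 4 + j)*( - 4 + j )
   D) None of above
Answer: C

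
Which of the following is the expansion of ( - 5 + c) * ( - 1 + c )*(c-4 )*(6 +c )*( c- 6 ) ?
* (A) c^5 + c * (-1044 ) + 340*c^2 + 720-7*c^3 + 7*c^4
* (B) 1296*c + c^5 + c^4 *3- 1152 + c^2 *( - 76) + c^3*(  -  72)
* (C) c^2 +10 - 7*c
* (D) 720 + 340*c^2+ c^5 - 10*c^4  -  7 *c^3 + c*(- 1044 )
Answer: D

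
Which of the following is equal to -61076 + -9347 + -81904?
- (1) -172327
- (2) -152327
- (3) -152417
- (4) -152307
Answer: 2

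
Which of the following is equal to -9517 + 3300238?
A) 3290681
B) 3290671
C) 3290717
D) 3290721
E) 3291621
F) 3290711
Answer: D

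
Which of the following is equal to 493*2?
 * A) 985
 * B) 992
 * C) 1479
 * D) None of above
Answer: D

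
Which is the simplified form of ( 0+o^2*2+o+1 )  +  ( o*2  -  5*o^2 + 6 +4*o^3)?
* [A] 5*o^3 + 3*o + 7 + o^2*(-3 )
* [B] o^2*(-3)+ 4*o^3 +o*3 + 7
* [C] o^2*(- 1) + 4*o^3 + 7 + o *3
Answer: B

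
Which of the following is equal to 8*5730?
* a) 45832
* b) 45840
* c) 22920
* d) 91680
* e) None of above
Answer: b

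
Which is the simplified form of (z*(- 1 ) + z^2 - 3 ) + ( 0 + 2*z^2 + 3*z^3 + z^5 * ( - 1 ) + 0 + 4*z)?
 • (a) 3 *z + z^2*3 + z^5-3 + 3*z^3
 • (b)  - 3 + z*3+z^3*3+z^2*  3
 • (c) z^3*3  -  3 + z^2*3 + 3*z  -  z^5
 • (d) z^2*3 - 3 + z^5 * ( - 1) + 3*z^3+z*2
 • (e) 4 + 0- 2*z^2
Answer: c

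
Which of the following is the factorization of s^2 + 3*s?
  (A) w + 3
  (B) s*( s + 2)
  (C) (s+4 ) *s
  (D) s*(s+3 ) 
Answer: D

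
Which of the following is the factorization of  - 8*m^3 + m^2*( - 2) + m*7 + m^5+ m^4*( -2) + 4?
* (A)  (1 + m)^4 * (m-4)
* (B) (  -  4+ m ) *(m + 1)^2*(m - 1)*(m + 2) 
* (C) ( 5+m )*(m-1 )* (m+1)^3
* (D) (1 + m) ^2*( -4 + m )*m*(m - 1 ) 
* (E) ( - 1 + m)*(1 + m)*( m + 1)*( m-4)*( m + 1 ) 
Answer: E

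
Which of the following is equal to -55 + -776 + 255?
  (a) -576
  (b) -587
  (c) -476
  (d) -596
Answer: a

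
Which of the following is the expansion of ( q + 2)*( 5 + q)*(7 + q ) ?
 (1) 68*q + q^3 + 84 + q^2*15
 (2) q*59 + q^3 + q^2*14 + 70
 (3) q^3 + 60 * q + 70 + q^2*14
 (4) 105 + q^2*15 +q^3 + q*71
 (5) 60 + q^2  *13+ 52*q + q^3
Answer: 2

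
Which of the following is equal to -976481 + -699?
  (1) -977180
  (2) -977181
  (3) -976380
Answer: 1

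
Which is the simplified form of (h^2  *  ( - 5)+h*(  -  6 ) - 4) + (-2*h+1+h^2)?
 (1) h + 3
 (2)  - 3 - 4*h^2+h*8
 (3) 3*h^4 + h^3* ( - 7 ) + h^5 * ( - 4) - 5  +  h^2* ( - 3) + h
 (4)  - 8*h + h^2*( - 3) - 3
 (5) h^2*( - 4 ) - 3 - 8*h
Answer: 5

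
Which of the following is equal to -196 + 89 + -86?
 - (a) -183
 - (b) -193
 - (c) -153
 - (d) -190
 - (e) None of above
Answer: b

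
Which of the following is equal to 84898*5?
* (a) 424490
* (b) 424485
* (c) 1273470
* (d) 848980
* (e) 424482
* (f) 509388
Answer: a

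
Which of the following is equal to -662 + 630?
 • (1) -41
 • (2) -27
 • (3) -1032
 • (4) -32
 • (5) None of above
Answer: 4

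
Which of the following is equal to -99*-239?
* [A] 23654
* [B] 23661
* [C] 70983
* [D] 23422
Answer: B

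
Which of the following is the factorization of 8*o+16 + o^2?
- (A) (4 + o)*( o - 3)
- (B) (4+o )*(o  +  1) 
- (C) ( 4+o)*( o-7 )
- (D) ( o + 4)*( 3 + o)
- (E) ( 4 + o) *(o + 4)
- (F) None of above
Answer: E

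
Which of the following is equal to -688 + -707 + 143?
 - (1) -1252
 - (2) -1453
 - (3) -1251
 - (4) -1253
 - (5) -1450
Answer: 1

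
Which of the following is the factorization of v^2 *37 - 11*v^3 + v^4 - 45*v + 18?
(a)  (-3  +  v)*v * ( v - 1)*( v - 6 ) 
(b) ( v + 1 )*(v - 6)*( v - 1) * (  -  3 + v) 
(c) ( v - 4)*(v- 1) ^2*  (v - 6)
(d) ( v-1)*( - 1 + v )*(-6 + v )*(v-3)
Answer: d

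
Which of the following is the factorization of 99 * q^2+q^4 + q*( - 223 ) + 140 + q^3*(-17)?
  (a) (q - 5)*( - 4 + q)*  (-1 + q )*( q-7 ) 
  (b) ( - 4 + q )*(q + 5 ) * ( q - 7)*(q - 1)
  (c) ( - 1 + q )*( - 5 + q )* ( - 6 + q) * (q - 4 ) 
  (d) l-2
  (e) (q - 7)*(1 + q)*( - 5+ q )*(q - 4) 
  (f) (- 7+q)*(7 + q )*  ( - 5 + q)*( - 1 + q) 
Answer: a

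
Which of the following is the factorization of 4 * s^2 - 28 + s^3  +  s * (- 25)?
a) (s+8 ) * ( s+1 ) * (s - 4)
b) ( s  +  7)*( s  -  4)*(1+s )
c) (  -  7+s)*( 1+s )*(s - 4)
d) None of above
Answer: b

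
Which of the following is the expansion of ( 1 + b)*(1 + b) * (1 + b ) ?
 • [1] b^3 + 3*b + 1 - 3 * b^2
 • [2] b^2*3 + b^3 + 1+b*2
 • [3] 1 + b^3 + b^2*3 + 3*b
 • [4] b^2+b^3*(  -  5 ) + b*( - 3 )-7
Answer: 3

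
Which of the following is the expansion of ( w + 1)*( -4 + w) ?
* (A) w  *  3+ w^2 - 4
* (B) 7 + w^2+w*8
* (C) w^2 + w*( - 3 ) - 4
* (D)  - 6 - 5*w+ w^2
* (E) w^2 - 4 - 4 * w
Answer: C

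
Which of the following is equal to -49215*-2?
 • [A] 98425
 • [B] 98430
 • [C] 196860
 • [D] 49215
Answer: B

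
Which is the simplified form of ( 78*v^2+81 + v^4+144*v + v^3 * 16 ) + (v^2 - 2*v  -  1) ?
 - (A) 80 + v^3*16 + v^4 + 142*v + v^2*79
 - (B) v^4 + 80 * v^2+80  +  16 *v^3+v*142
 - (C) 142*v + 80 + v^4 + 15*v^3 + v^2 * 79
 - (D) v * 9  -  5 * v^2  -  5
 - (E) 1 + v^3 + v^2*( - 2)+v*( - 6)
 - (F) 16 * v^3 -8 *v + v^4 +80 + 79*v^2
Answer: A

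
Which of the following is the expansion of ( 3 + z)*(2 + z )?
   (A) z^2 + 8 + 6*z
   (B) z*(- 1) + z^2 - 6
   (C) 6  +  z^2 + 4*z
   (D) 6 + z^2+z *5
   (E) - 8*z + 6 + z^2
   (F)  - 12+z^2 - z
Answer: D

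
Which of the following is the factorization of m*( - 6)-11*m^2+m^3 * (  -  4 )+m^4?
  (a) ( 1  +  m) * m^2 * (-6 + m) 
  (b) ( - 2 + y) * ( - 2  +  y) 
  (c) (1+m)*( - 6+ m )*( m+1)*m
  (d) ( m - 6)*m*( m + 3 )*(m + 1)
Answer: c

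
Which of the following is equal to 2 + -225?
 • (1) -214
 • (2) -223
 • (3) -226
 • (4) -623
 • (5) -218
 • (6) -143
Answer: 2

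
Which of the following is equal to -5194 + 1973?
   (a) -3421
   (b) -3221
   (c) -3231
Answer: b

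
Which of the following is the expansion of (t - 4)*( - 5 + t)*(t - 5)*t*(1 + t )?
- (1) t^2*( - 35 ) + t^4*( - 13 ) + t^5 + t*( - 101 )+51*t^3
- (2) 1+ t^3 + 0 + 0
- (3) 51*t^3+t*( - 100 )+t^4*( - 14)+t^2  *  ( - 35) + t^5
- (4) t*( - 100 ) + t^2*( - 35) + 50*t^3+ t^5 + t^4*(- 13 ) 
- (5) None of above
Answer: 5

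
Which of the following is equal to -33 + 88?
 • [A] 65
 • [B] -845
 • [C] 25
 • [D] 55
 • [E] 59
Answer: D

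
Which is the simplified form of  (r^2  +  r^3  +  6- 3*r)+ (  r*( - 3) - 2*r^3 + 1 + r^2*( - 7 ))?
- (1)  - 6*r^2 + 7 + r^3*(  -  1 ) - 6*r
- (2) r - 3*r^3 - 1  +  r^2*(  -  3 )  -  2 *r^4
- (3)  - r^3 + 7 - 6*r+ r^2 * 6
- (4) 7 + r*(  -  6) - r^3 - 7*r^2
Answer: 1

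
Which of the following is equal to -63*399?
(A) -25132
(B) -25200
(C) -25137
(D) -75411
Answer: C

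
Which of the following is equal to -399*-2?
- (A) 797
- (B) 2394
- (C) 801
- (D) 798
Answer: D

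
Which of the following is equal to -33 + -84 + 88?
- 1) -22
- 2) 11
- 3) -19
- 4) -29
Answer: 4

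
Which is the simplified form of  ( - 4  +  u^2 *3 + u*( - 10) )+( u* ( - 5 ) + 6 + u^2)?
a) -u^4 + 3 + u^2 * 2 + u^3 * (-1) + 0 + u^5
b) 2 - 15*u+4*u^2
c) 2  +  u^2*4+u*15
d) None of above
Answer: b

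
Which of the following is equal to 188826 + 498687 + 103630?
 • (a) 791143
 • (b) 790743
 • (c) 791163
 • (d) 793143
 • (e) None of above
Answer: a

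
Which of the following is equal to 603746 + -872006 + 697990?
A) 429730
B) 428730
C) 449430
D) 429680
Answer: A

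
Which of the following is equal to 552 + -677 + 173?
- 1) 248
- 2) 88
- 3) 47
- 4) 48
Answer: 4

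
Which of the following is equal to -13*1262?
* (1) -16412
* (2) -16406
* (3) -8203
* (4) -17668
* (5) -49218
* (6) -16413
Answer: 2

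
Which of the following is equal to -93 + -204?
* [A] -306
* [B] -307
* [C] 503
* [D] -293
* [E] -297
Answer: E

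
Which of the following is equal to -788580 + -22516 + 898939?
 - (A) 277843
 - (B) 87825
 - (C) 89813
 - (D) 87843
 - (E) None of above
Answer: D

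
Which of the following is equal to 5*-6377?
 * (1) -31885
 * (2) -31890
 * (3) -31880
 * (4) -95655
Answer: 1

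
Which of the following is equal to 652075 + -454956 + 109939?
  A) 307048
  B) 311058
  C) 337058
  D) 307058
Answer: D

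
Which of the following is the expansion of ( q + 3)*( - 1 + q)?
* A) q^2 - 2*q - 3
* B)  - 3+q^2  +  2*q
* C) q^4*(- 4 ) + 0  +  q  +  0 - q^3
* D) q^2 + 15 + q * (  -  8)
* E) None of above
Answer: B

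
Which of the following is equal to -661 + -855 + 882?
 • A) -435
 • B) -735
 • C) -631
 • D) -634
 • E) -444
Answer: D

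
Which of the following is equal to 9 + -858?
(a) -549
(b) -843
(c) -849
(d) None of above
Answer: c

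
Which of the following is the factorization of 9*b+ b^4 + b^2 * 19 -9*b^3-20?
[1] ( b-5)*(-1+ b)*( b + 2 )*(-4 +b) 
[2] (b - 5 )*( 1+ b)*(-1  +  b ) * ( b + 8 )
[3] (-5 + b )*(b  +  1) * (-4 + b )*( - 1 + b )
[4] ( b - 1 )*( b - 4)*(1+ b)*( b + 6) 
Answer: 3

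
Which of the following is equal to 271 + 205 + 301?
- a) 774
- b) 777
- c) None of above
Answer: b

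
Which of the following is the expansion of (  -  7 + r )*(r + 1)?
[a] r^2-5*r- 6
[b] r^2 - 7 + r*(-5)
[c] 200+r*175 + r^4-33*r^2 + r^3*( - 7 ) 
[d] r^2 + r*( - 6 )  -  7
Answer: d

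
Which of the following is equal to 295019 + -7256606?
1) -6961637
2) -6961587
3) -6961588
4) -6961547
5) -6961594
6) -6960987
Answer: 2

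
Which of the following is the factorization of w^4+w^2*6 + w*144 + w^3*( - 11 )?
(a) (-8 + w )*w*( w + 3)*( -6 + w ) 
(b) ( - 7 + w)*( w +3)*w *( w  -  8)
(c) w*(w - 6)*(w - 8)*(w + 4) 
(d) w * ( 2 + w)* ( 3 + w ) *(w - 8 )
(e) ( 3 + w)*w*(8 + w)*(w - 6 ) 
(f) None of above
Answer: a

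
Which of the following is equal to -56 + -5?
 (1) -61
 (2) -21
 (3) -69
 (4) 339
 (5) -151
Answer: 1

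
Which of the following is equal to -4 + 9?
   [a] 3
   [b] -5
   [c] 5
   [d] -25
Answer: c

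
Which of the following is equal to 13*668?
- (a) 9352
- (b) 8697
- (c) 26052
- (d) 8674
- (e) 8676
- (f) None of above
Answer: f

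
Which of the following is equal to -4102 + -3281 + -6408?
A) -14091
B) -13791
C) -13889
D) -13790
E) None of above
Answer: B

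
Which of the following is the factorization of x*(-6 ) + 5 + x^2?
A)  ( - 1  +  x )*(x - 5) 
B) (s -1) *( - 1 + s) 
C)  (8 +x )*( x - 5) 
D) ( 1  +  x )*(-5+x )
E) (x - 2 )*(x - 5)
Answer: A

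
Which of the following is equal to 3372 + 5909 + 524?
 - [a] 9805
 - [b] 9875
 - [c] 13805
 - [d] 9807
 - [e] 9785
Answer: a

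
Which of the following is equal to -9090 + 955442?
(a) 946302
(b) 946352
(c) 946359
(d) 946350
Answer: b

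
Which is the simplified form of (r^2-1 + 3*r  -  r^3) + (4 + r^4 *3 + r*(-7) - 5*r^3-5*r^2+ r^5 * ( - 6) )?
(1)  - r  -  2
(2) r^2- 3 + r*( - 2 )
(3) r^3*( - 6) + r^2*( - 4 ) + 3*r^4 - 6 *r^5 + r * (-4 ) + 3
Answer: 3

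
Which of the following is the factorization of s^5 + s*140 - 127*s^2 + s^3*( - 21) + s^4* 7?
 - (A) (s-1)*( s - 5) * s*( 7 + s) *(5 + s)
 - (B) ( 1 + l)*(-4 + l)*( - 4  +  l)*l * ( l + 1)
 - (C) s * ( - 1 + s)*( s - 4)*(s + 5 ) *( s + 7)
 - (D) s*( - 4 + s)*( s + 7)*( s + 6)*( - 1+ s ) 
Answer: C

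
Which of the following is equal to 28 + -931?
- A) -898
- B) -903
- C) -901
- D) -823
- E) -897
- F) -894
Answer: B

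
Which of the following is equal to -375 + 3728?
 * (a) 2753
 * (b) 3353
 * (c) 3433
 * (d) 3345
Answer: b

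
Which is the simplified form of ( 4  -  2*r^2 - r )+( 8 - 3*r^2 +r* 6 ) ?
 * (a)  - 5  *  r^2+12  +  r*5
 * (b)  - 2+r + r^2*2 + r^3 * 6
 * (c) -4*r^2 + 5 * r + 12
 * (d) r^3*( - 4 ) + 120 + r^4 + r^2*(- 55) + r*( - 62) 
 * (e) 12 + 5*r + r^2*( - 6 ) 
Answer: a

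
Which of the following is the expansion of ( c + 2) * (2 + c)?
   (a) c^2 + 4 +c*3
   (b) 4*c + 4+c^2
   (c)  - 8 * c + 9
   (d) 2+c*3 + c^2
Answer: b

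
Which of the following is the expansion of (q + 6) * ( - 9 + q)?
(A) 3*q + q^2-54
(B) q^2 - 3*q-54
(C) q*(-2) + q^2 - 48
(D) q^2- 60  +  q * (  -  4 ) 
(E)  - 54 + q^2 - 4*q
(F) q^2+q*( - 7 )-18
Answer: B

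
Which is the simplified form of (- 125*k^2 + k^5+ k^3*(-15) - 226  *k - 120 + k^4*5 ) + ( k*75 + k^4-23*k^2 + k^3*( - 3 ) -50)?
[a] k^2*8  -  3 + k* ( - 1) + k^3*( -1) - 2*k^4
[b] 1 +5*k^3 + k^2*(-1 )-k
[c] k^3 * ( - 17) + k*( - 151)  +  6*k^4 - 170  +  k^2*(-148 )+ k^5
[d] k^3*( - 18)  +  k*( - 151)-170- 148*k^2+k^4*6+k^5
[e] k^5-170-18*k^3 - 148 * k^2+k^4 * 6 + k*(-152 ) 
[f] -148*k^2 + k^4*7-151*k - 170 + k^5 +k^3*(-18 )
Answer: d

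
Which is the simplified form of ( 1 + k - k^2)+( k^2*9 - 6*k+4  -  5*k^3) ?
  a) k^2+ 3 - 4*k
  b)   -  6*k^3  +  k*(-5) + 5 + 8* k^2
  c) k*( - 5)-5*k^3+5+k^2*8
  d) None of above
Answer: c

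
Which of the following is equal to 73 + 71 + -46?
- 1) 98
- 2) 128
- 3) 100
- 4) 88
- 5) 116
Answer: 1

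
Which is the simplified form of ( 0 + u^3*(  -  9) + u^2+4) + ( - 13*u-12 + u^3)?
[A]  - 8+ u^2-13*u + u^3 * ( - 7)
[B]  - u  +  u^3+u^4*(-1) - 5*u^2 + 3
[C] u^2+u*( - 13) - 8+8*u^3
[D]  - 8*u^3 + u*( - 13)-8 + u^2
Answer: D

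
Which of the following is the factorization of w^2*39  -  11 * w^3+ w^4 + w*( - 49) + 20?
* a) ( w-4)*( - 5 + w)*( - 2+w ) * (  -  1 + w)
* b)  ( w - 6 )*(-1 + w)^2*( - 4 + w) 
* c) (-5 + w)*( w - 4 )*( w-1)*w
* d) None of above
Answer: d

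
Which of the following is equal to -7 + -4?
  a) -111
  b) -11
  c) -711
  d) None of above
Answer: b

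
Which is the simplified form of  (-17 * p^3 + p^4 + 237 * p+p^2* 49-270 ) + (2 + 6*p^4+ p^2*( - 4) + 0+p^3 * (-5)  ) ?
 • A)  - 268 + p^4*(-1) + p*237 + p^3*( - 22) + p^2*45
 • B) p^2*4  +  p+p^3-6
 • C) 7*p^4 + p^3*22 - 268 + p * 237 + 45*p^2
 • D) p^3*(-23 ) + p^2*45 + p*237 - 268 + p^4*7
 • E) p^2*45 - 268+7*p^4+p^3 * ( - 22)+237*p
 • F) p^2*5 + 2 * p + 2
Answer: E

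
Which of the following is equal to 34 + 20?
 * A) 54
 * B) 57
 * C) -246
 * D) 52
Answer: A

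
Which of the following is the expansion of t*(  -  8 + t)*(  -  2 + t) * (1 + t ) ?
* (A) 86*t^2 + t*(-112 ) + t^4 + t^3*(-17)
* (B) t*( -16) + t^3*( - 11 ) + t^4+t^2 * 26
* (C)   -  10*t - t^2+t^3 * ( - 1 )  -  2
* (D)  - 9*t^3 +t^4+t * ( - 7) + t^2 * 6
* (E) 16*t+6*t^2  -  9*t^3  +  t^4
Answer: E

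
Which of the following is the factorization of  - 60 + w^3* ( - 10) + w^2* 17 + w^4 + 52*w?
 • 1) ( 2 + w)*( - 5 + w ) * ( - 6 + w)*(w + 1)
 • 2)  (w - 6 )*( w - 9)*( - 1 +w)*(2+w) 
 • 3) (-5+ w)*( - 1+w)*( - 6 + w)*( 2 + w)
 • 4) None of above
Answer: 3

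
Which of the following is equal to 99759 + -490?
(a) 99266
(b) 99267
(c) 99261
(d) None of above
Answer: d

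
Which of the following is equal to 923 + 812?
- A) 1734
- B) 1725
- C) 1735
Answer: C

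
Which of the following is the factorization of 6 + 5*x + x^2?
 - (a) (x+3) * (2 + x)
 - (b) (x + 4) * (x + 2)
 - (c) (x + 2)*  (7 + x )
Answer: a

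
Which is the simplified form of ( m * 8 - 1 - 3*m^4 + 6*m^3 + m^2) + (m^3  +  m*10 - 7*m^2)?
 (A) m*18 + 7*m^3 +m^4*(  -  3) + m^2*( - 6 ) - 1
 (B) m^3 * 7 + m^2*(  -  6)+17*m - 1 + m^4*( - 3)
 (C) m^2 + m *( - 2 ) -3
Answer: A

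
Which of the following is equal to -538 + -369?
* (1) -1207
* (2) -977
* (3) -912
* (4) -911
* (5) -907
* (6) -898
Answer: 5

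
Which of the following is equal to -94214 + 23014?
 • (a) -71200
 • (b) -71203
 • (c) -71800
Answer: a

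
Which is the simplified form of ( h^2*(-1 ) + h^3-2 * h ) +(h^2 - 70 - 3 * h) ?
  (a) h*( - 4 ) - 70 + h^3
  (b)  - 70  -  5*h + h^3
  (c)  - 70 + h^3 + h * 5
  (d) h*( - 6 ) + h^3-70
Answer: b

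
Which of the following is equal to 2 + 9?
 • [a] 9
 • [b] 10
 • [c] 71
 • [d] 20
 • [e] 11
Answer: e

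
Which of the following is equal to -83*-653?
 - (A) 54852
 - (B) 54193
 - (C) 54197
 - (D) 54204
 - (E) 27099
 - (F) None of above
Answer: F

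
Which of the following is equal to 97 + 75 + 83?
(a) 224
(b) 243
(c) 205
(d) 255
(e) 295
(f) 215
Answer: d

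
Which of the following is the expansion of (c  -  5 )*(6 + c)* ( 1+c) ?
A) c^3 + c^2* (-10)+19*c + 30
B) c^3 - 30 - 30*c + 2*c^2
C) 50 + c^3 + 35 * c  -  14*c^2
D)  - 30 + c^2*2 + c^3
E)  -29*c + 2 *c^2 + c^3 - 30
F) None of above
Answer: E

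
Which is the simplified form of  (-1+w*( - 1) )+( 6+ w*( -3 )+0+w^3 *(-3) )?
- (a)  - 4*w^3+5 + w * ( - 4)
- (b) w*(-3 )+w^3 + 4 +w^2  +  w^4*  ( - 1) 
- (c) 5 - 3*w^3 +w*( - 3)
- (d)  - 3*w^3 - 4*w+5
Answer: d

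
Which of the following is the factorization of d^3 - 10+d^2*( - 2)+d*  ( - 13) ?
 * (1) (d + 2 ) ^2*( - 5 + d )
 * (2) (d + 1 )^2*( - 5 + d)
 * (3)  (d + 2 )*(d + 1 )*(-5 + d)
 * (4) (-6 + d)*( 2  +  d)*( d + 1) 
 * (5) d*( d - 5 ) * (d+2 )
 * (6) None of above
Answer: 3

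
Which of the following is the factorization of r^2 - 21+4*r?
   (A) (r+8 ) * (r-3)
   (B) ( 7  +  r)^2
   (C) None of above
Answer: C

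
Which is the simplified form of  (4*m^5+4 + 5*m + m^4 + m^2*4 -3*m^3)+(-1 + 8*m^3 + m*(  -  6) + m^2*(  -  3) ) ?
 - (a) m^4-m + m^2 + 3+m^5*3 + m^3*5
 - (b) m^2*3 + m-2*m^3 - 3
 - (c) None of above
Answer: c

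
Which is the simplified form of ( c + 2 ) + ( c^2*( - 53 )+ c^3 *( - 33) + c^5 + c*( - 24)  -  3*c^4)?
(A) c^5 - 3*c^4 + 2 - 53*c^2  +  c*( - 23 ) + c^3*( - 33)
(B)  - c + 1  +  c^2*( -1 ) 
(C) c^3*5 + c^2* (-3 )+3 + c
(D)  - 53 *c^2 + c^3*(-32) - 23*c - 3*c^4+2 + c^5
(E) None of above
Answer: A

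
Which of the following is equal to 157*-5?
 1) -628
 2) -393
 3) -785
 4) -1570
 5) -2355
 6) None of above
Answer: 3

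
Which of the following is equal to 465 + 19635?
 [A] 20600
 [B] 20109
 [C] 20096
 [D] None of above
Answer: D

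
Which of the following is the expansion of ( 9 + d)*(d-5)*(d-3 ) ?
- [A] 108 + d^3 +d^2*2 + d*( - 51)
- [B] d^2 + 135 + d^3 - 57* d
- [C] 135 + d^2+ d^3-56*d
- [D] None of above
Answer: B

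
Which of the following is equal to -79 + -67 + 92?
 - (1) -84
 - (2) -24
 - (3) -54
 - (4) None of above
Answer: 3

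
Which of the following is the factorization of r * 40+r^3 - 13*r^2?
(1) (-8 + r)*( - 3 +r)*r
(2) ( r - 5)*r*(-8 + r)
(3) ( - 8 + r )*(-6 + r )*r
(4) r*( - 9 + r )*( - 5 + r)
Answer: 2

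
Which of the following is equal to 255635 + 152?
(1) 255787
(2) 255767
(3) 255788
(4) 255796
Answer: 1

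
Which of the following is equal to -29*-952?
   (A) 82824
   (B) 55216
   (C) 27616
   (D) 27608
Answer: D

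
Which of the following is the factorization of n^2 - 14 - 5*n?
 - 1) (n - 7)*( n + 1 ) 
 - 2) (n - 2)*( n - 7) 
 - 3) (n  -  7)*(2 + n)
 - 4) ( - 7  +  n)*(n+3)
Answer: 3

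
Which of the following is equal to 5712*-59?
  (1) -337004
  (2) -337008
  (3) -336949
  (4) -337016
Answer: 2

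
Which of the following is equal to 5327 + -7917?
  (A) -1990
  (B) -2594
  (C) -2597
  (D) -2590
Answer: D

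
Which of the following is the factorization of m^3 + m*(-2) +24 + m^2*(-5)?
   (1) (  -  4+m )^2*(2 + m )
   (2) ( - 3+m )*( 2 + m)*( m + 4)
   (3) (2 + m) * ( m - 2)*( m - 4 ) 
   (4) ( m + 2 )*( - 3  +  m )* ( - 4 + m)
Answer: 4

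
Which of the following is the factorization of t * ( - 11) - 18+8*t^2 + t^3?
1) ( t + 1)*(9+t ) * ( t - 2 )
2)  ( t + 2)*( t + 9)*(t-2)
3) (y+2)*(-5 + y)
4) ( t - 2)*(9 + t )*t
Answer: 1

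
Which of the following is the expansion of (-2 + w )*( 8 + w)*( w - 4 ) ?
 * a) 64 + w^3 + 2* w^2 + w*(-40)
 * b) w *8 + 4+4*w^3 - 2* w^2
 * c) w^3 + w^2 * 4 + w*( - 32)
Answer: a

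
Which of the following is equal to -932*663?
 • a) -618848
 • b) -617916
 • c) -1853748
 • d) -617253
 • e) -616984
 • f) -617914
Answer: b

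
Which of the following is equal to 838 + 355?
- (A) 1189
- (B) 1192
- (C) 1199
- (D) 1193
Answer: D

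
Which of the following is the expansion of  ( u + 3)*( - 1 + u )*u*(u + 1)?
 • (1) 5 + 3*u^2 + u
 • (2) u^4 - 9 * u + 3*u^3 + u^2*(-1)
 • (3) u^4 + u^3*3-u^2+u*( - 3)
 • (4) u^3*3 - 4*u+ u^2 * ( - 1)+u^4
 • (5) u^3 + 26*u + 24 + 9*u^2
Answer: 3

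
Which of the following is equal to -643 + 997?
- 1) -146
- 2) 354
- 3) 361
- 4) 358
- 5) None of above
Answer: 2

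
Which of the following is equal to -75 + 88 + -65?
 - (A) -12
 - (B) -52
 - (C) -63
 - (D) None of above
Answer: B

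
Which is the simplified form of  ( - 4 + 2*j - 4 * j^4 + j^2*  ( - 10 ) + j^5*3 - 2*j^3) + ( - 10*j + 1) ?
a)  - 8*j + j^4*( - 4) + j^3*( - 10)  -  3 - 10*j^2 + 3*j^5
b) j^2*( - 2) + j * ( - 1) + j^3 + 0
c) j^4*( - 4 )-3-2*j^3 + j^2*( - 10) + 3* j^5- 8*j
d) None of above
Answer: c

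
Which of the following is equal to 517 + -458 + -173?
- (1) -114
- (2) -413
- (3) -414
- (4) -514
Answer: 1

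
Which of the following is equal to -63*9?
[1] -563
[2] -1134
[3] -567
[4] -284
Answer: 3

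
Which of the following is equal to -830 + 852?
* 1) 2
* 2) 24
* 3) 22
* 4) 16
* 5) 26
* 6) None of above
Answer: 3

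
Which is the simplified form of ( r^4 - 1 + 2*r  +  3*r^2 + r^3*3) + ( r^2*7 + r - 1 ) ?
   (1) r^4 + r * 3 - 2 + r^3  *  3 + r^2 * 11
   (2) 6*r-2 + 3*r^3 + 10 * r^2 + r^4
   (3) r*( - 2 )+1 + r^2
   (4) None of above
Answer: 4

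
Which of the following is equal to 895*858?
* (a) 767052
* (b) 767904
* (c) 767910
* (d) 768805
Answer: c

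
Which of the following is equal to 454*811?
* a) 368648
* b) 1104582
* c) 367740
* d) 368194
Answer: d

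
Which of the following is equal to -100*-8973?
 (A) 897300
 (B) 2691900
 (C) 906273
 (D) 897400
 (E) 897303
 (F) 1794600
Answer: A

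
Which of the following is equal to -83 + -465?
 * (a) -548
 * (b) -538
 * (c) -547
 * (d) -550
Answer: a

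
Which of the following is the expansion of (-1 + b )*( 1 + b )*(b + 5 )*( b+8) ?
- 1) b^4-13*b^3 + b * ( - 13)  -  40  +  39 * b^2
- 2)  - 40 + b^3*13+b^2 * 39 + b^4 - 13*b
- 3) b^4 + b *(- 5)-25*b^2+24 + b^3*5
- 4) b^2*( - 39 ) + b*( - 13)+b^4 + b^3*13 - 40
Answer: 2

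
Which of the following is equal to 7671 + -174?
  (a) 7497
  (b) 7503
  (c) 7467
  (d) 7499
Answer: a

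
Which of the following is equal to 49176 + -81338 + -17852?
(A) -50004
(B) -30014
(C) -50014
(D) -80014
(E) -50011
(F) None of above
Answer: C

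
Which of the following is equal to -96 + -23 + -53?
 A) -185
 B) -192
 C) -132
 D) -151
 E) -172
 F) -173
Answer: E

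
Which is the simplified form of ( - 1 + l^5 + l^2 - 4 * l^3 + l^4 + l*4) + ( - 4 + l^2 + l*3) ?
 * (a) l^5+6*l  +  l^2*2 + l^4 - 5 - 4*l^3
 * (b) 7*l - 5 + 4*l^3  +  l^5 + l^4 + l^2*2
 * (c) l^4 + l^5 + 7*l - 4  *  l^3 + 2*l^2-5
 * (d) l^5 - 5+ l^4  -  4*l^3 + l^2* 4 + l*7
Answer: c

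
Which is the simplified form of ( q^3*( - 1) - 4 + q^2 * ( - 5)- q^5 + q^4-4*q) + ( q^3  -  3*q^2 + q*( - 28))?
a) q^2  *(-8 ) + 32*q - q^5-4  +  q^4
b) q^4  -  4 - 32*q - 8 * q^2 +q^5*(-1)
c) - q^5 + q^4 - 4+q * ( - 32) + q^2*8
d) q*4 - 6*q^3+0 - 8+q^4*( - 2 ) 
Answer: b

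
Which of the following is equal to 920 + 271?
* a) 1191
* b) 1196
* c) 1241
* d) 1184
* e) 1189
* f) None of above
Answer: a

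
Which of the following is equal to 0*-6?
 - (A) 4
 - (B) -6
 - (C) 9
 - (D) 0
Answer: D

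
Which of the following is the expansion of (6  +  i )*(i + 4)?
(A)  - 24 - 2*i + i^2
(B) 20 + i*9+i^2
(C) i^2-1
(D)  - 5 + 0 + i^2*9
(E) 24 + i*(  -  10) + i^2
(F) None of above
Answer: F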